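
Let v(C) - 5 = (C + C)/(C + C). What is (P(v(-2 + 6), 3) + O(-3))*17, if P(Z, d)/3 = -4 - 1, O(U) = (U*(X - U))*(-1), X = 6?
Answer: 204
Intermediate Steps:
v(C) = 6 (v(C) = 5 + (C + C)/(C + C) = 5 + (2*C)/((2*C)) = 5 + (2*C)*(1/(2*C)) = 5 + 1 = 6)
O(U) = -U*(6 - U) (O(U) = (U*(6 - U))*(-1) = -U*(6 - U))
P(Z, d) = -15 (P(Z, d) = 3*(-4 - 1) = 3*(-5) = -15)
(P(v(-2 + 6), 3) + O(-3))*17 = (-15 - 3*(-6 - 3))*17 = (-15 - 3*(-9))*17 = (-15 + 27)*17 = 12*17 = 204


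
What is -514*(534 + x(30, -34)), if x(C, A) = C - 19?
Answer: -280130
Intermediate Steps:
x(C, A) = -19 + C
-514*(534 + x(30, -34)) = -514*(534 + (-19 + 30)) = -514*(534 + 11) = -514*545 = -280130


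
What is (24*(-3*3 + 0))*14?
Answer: -3024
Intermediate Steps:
(24*(-3*3 + 0))*14 = (24*(-9 + 0))*14 = (24*(-9))*14 = -216*14 = -3024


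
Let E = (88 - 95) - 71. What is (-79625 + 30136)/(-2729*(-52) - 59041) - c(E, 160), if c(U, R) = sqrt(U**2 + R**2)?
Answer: -14799815/82867 ≈ -178.60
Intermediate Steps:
E = -78 (E = -7 - 71 = -78)
c(U, R) = sqrt(R**2 + U**2)
(-79625 + 30136)/(-2729*(-52) - 59041) - c(E, 160) = (-79625 + 30136)/(-2729*(-52) - 59041) - sqrt(160**2 + (-78)**2) = -49489/(141908 - 59041) - sqrt(25600 + 6084) = -49489/82867 - sqrt(31684) = -49489*1/82867 - 1*178 = -49489/82867 - 178 = -14799815/82867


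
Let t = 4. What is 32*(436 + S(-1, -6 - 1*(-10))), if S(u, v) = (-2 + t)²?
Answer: 14080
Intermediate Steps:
S(u, v) = 4 (S(u, v) = (-2 + 4)² = 2² = 4)
32*(436 + S(-1, -6 - 1*(-10))) = 32*(436 + 4) = 32*440 = 14080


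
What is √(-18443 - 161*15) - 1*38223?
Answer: -38223 + I*√20858 ≈ -38223.0 + 144.42*I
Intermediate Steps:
√(-18443 - 161*15) - 1*38223 = √(-18443 - 2415) - 38223 = √(-20858) - 38223 = I*√20858 - 38223 = -38223 + I*√20858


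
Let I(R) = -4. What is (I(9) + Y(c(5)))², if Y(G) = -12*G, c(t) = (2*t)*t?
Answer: 364816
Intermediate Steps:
c(t) = 2*t²
(I(9) + Y(c(5)))² = (-4 - 24*5²)² = (-4 - 24*25)² = (-4 - 12*50)² = (-4 - 600)² = (-604)² = 364816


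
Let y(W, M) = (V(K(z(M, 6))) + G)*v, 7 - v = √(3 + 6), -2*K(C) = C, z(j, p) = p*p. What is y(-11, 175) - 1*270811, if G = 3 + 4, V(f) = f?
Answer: -270855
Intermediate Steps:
z(j, p) = p²
K(C) = -C/2
v = 4 (v = 7 - √(3 + 6) = 7 - √9 = 7 - 1*3 = 7 - 3 = 4)
G = 7
y(W, M) = -44 (y(W, M) = (-½*6² + 7)*4 = (-½*36 + 7)*4 = (-18 + 7)*4 = -11*4 = -44)
y(-11, 175) - 1*270811 = -44 - 1*270811 = -44 - 270811 = -270855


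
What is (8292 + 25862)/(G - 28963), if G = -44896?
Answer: -34154/73859 ≈ -0.46242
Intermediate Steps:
(8292 + 25862)/(G - 28963) = (8292 + 25862)/(-44896 - 28963) = 34154/(-73859) = 34154*(-1/73859) = -34154/73859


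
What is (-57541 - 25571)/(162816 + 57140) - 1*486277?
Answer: -26739906731/54989 ≈ -4.8628e+5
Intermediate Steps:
(-57541 - 25571)/(162816 + 57140) - 1*486277 = -83112/219956 - 486277 = -83112*1/219956 - 486277 = -20778/54989 - 486277 = -26739906731/54989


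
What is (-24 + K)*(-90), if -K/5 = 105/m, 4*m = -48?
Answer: -3555/2 ≈ -1777.5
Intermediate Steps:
m = -12 (m = (¼)*(-48) = -12)
K = 175/4 (K = -525/(-12) = -525*(-1)/12 = -5*(-35/4) = 175/4 ≈ 43.750)
(-24 + K)*(-90) = (-24 + 175/4)*(-90) = (79/4)*(-90) = -3555/2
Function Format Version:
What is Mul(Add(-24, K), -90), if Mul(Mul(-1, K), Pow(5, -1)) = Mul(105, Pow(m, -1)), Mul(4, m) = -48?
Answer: Rational(-3555, 2) ≈ -1777.5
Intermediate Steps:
m = -12 (m = Mul(Rational(1, 4), -48) = -12)
K = Rational(175, 4) (K = Mul(-5, Mul(105, Pow(-12, -1))) = Mul(-5, Mul(105, Rational(-1, 12))) = Mul(-5, Rational(-35, 4)) = Rational(175, 4) ≈ 43.750)
Mul(Add(-24, K), -90) = Mul(Add(-24, Rational(175, 4)), -90) = Mul(Rational(79, 4), -90) = Rational(-3555, 2)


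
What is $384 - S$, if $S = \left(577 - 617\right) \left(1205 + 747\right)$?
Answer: $78464$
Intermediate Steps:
$S = -78080$ ($S = \left(-40\right) 1952 = -78080$)
$384 - S = 384 - -78080 = 384 + 78080 = 78464$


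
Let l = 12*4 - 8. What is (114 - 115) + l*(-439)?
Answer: -17561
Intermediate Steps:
l = 40 (l = 48 - 8 = 40)
(114 - 115) + l*(-439) = (114 - 115) + 40*(-439) = -1 - 17560 = -17561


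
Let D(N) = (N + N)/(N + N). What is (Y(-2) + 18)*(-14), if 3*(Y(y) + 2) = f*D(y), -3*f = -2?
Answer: -2044/9 ≈ -227.11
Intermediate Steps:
f = ⅔ (f = -⅓*(-2) = ⅔ ≈ 0.66667)
D(N) = 1 (D(N) = (2*N)/((2*N)) = (2*N)*(1/(2*N)) = 1)
Y(y) = -16/9 (Y(y) = -2 + ((⅔)*1)/3 = -2 + (⅓)*(⅔) = -2 + 2/9 = -16/9)
(Y(-2) + 18)*(-14) = (-16/9 + 18)*(-14) = (146/9)*(-14) = -2044/9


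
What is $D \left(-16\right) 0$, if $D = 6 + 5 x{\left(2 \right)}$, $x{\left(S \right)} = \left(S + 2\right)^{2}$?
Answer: $0$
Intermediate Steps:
$x{\left(S \right)} = \left(2 + S\right)^{2}$
$D = 86$ ($D = 6 + 5 \left(2 + 2\right)^{2} = 6 + 5 \cdot 4^{2} = 6 + 5 \cdot 16 = 6 + 80 = 86$)
$D \left(-16\right) 0 = 86 \left(-16\right) 0 = \left(-1376\right) 0 = 0$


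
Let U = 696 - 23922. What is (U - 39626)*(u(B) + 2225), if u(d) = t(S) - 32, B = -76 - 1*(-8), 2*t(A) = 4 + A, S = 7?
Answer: -138180122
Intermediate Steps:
U = -23226
t(A) = 2 + A/2 (t(A) = (4 + A)/2 = 2 + A/2)
B = -68 (B = -76 + 8 = -68)
u(d) = -53/2 (u(d) = (2 + (½)*7) - 32 = (2 + 7/2) - 32 = 11/2 - 32 = -53/2)
(U - 39626)*(u(B) + 2225) = (-23226 - 39626)*(-53/2 + 2225) = -62852*4397/2 = -138180122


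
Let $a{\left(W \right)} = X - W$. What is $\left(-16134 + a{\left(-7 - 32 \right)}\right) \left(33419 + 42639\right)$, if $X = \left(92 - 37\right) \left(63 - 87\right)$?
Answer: $-1324550070$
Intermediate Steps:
$X = -1320$ ($X = 55 \left(-24\right) = -1320$)
$a{\left(W \right)} = -1320 - W$
$\left(-16134 + a{\left(-7 - 32 \right)}\right) \left(33419 + 42639\right) = \left(-16134 - \left(1313 - 32\right)\right) \left(33419 + 42639\right) = \left(-16134 - 1281\right) 76058 = \left(-17415\right) 76058 = -1324550070$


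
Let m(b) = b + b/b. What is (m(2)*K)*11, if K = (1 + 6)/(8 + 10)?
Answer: 77/6 ≈ 12.833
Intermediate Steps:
m(b) = 1 + b (m(b) = b + 1 = 1 + b)
K = 7/18 ≈ 0.38889
(m(2)*K)*11 = ((1 + 2)*(7/18))*11 = (3*(7/18))*11 = (7/6)*11 = 77/6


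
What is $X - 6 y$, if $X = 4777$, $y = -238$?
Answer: $6205$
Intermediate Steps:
$X - 6 y = 4777 - -1428 = 4777 + 1428 = 6205$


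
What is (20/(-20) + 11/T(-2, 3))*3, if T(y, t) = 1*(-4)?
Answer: -45/4 ≈ -11.250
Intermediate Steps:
T(y, t) = -4
(20/(-20) + 11/T(-2, 3))*3 = (20/(-20) + 11/(-4))*3 = (20*(-1/20) + 11*(-¼))*3 = (-1 - 11/4)*3 = -15/4*3 = -45/4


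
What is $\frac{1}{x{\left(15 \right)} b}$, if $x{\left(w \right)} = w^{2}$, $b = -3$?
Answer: $- \frac{1}{675} \approx -0.0014815$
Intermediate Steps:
$\frac{1}{x{\left(15 \right)} b} = \frac{1}{15^{2} \left(-3\right)} = \frac{1}{225 \left(-3\right)} = \frac{1}{-675} = - \frac{1}{675}$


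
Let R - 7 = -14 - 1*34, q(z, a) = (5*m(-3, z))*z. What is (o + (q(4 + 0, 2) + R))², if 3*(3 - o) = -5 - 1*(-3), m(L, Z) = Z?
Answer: 16384/9 ≈ 1820.4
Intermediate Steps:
q(z, a) = 5*z² (q(z, a) = (5*z)*z = 5*z²)
R = -41 (R = 7 + (-14 - 1*34) = 7 + (-14 - 34) = 7 - 48 = -41)
o = 11/3 (o = 3 - (-5 - 1*(-3))/3 = 3 - (-5 + 3)/3 = 3 - ⅓*(-2) = 3 + ⅔ = 11/3 ≈ 3.6667)
(o + (q(4 + 0, 2) + R))² = (11/3 + (5*(4 + 0)² - 41))² = (11/3 + (5*4² - 41))² = (11/3 + (5*16 - 41))² = (11/3 + (80 - 41))² = (11/3 + 39)² = (128/3)² = 16384/9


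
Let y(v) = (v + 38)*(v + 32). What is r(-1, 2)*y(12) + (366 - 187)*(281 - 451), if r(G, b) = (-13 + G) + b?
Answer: -56830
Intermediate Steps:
r(G, b) = -13 + G + b
y(v) = (32 + v)*(38 + v) (y(v) = (38 + v)*(32 + v) = (32 + v)*(38 + v))
r(-1, 2)*y(12) + (366 - 187)*(281 - 451) = (-13 - 1 + 2)*(1216 + 12**2 + 70*12) + (366 - 187)*(281 - 451) = -12*(1216 + 144 + 840) + 179*(-170) = -12*2200 - 30430 = -26400 - 30430 = -56830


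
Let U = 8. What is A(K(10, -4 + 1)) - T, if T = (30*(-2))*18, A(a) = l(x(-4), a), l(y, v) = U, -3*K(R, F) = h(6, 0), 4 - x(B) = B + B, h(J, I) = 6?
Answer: 1088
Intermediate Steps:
x(B) = 4 - 2*B (x(B) = 4 - (B + B) = 4 - 2*B)
K(R, F) = -2 (K(R, F) = -1/3*6 = -2)
l(y, v) = 8
A(a) = 8
T = -1080 (T = -60*18 = -1080)
A(K(10, -4 + 1)) - T = 8 - 1*(-1080) = 8 + 1080 = 1088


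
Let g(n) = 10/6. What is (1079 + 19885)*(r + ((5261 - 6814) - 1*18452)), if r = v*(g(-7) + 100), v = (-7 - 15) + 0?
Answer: -466274300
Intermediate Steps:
g(n) = 5/3 (g(n) = 10*(⅙) = 5/3)
v = -22 (v = -22 + 0 = -22)
r = -6710/3 (r = -22*(5/3 + 100) = -22*305/3 = -6710/3 ≈ -2236.7)
(1079 + 19885)*(r + ((5261 - 6814) - 1*18452)) = (1079 + 19885)*(-6710/3 + ((5261 - 6814) - 1*18452)) = 20964*(-6710/3 + (-1553 - 18452)) = 20964*(-6710/3 - 20005) = 20964*(-66725/3) = -466274300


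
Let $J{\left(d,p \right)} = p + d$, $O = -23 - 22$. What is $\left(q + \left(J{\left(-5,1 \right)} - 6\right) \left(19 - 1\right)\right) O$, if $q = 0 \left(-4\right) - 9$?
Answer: $8505$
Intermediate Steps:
$O = -45$ ($O = -23 - 22 = -45$)
$J{\left(d,p \right)} = d + p$
$q = -9$ ($q = 0 - 9 = -9$)
$\left(q + \left(J{\left(-5,1 \right)} - 6\right) \left(19 - 1\right)\right) O = \left(-9 + \left(\left(-5 + 1\right) - 6\right) \left(19 - 1\right)\right) \left(-45\right) = \left(-9 + \left(-4 - 6\right) 18\right) \left(-45\right) = \left(-9 - 180\right) \left(-45\right) = \left(-189\right) \left(-45\right) = 8505$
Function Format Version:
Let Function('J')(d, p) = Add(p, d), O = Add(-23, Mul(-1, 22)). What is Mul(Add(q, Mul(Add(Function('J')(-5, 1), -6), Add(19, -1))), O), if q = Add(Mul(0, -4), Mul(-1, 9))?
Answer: 8505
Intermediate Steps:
O = -45 (O = Add(-23, -22) = -45)
Function('J')(d, p) = Add(d, p)
q = -9 (q = Add(0, -9) = -9)
Mul(Add(q, Mul(Add(Function('J')(-5, 1), -6), Add(19, -1))), O) = Mul(Add(-9, Mul(Add(Add(-5, 1), -6), Add(19, -1))), -45) = Mul(Add(-9, Mul(Add(-4, -6), 18)), -45) = Mul(Add(-9, Mul(-10, 18)), -45) = Mul(Add(-9, -180), -45) = Mul(-189, -45) = 8505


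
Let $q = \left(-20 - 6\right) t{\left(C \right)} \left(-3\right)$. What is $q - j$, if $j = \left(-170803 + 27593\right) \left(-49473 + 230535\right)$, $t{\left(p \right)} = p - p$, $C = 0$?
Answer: $25929889020$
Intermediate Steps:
$t{\left(p \right)} = 0$
$j = -25929889020$ ($j = \left(-143210\right) 181062 = -25929889020$)
$q = 0$ ($q = \left(-20 - 6\right) 0 \left(-3\right) = \left(-26\right) 0 \left(-3\right) = 0 \left(-3\right) = 0$)
$q - j = 0 - -25929889020 = 0 + 25929889020 = 25929889020$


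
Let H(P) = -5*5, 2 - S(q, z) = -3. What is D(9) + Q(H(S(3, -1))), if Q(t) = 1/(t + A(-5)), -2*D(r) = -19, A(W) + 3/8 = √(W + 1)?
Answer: 784587/82930 - 128*I/41465 ≈ 9.4608 - 0.0030869*I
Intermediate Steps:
S(q, z) = 5 (S(q, z) = 2 - 1*(-3) = 2 + 3 = 5)
H(P) = -25
A(W) = -3/8 + √(1 + W) (A(W) = -3/8 + √(W + 1) = -3/8 + √(1 + W))
D(r) = 19/2 (D(r) = -½*(-19) = 19/2)
Q(t) = 1/(-3/8 + t + 2*I) (Q(t) = 1/(t + (-3/8 + √(1 - 5))) = 1/(t + (-3/8 + √(-4))) = 1/(t + (-3/8 + 2*I)) = 1/(-3/8 + t + 2*I))
D(9) + Q(H(S(3, -1))) = 19/2 + 8/(-3 + 8*(-25) + 16*I) = 19/2 + 8/(-3 - 200 + 16*I) = 19/2 + 8/(-203 + 16*I) = 19/2 + 8*((-203 - 16*I)/41465) = 19/2 + 8*(-203 - 16*I)/41465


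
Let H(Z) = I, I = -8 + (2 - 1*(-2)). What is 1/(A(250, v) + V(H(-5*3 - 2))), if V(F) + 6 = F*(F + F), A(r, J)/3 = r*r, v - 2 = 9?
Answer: 1/187526 ≈ 5.3326e-6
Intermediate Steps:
I = -4 (I = -8 + (2 + 2) = -8 + 4 = -4)
v = 11 (v = 2 + 9 = 11)
H(Z) = -4
A(r, J) = 3*r² (A(r, J) = 3*(r*r) = 3*r²)
V(F) = -6 + 2*F² (V(F) = -6 + F*(F + F) = -6 + F*(2*F) = -6 + 2*F²)
1/(A(250, v) + V(H(-5*3 - 2))) = 1/(3*250² + (-6 + 2*(-4)²)) = 1/(3*62500 + (-6 + 2*16)) = 1/(187500 + (-6 + 32)) = 1/(187500 + 26) = 1/187526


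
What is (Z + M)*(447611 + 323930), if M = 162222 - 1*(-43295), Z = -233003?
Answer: -21206575926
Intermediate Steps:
M = 205517 (M = 162222 + 43295 = 205517)
(Z + M)*(447611 + 323930) = (-233003 + 205517)*(447611 + 323930) = -27486*771541 = -21206575926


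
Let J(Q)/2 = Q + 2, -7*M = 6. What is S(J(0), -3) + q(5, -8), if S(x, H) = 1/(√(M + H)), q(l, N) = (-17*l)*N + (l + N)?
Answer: 677 - I*√21/9 ≈ 677.0 - 0.50918*I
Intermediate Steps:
M = -6/7 (M = -⅐*6 = -6/7 ≈ -0.85714)
J(Q) = 4 + 2*Q (J(Q) = 2*(Q + 2) = 2*(2 + Q) = 4 + 2*Q)
q(l, N) = N + l - 17*N*l (q(l, N) = -17*N*l + (N + l) = N + l - 17*N*l)
S(x, H) = (-6/7 + H)^(-½) (S(x, H) = 1/(√(-6/7 + H)) = (-6/7 + H)^(-½))
S(J(0), -3) + q(5, -8) = √7/√(-6 + 7*(-3)) + (-8 + 5 - 17*(-8)*5) = √7/√(-6 - 21) + (-8 + 5 + 680) = √7/√(-27) + 677 = √7*(-I*√3/9) + 677 = -I*√21/9 + 677 = 677 - I*√21/9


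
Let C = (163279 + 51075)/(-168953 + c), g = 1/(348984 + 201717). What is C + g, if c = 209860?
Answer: 118045003061/22527525807 ≈ 5.2400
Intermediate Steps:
g = 1/550701 ≈ 1.8159e-6
C = 214354/40907 (C = (163279 + 51075)/(-168953 + 209860) = 214354/40907 ≈ 5.2400)
C + g = 214354/40907 + 1/550701 = 118045003061/22527525807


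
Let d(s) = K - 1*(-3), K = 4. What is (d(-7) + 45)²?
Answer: 2704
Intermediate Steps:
d(s) = 7 (d(s) = 4 - 1*(-3) = 4 + 3 = 7)
(d(-7) + 45)² = (7 + 45)² = 52² = 2704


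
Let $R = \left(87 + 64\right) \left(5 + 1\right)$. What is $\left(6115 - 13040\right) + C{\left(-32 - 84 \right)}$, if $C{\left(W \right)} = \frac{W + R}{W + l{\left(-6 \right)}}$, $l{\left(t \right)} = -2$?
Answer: $- \frac{408970}{59} \approx -6931.7$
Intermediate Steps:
$R = 906$ ($R = 151 \cdot 6 = 906$)
$C{\left(W \right)} = \frac{906 + W}{-2 + W}$ ($C{\left(W \right)} = \frac{W + 906}{W - 2} = \frac{906 + W}{-2 + W}$)
$\left(6115 - 13040\right) + C{\left(-32 - 84 \right)} = \left(6115 - 13040\right) + \frac{906 - 116}{-2 - 116} = -6925 + \frac{906 - 116}{-2 - 116} = -6925 + \frac{1}{-118} \cdot 790 = -6925 - \frac{395}{59} = - \frac{408970}{59}$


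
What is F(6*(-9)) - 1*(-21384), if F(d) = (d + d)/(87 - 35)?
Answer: 277965/13 ≈ 21382.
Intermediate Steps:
F(d) = d/26 (F(d) = (2*d)/52 = (2*d)*(1/52) = d/26)
F(6*(-9)) - 1*(-21384) = (6*(-9))/26 - 1*(-21384) = (1/26)*(-54) + 21384 = -27/13 + 21384 = 277965/13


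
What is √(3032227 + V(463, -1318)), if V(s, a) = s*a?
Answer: √2421993 ≈ 1556.3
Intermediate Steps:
V(s, a) = a*s
√(3032227 + V(463, -1318)) = √(3032227 - 1318*463) = √(3032227 - 610234) = √2421993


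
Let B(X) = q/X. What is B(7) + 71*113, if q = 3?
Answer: 56164/7 ≈ 8023.4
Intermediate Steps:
B(X) = 3/X
B(7) + 71*113 = 3/7 + 71*113 = 3*(⅐) + 8023 = 3/7 + 8023 = 56164/7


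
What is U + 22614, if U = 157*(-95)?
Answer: 7699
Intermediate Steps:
U = -14915
U + 22614 = -14915 + 22614 = 7699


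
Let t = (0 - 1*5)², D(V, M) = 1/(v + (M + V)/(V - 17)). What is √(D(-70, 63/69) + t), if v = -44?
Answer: √186688679170/86455 ≈ 4.9977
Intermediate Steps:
D(V, M) = 1/(-44 + (M + V)/(-17 + V)) (D(V, M) = 1/(-44 + (M + V)/(V - 17)) = 1/(-44 + (M + V)/(-17 + V)))
t = 25 (t = (0 - 5)² = (-5)² = 25)
√(D(-70, 63/69) + t) = √((-17 - 70)/(748 + 63/69 - 43*(-70)) + 25) = √(-87/(748 + 63*(1/69) + 3010) + 25) = √(-87/(748 + 21/23 + 3010) + 25) = √(-87/(86455/23) + 25) = √((23/86455)*(-87) + 25) = √(-2001/86455 + 25) = √(2159374/86455) = √186688679170/86455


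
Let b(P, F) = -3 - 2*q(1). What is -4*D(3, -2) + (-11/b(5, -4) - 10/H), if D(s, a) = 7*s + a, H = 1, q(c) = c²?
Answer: -419/5 ≈ -83.800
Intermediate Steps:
b(P, F) = -5 (b(P, F) = -3 - 2*1² = -3 - 2*1 = -3 - 2 = -5)
D(s, a) = a + 7*s
-4*D(3, -2) + (-11/b(5, -4) - 10/H) = -4*(-2 + 7*3) + (-11/(-5) - 10/1) = -4*(-2 + 21) + (-11*(-⅕) - 10*1) = -4*19 + (11/5 - 10) = -76 - 39/5 = -419/5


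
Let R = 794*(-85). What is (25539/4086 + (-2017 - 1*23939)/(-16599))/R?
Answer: -3463909/29917705620 ≈ -0.00011578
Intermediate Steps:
R = -67490
(25539/4086 + (-2017 - 1*23939)/(-16599))/R = (25539/4086 + (-2017 - 1*23939)/(-16599))/(-67490) = (25539*(1/4086) + (-2017 - 23939)*(-1/16599))*(-1/67490) = (8513/1362 - 25956*(-1/16599))*(-1/67490) = (8513/1362 + 8652/5533)*(-1/67490) = (58886453/7535946)*(-1/67490) = -3463909/29917705620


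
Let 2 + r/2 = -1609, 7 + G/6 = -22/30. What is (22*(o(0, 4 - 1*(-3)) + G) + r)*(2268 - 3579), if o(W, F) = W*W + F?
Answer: 26802084/5 ≈ 5.3604e+6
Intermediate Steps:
o(W, F) = F + W**2 (o(W, F) = W**2 + F = F + W**2)
G = -232/5 (G = -42 + 6*(-22/30) = -42 + 6*(-22*1/30) = -42 + 6*(-11/15) = -42 - 22/5 = -232/5 ≈ -46.400)
r = -3222 (r = -4 + 2*(-1609) = -4 - 3218 = -3222)
(22*(o(0, 4 - 1*(-3)) + G) + r)*(2268 - 3579) = (22*(((4 - 1*(-3)) + 0**2) - 232/5) - 3222)*(2268 - 3579) = (22*(((4 + 3) + 0) - 232/5) - 3222)*(-1311) = (22*((7 + 0) - 232/5) - 3222)*(-1311) = (22*(7 - 232/5) - 3222)*(-1311) = (22*(-197/5) - 3222)*(-1311) = (-4334/5 - 3222)*(-1311) = -20444/5*(-1311) = 26802084/5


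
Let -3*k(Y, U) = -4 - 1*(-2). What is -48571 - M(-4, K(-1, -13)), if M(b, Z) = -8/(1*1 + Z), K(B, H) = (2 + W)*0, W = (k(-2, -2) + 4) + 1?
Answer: -48563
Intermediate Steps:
k(Y, U) = ⅔ (k(Y, U) = -(-4 - 1*(-2))/3 = -(-4 + 2)/3 = -⅓*(-2) = ⅔)
W = 17/3 (W = (⅔ + 4) + 1 = 14/3 + 1 = 17/3 ≈ 5.6667)
K(B, H) = 0 (K(B, H) = (2 + 17/3)*0 = (23/3)*0 = 0)
M(b, Z) = -8/(1 + Z)
-48571 - M(-4, K(-1, -13)) = -48571 - (-8)/(1 + 0) = -48571 - (-8)/1 = -48571 - (-8) = -48571 - 1*(-8) = -48571 + 8 = -48563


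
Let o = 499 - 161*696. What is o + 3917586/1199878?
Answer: -66925436230/599939 ≈ -1.1155e+5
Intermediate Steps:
o = -111557 (o = 499 - 112056 = -111557)
o + 3917586/1199878 = -111557 + 3917586/1199878 = -111557 + 3917586*(1/1199878) = -111557 + 1958793/599939 = -66925436230/599939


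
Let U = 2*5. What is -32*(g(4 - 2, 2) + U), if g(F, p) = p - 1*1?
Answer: -352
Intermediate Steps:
U = 10
g(F, p) = -1 + p (g(F, p) = p - 1 = -1 + p)
-32*(g(4 - 2, 2) + U) = -32*((-1 + 2) + 10) = -32*(1 + 10) = -32*11 = -352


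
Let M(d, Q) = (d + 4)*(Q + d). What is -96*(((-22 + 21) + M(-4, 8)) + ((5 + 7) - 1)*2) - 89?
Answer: -2105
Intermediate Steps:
M(d, Q) = (4 + d)*(Q + d)
-96*(((-22 + 21) + M(-4, 8)) + ((5 + 7) - 1)*2) - 89 = -96*(((-22 + 21) + ((-4)**2 + 4*8 + 4*(-4) + 8*(-4))) + ((5 + 7) - 1)*2) - 89 = -96*((-1 + (16 + 32 - 16 - 32)) + (12 - 1)*2) - 89 = -96*((-1 + 0) + 11*2) - 89 = -96*(-1 + 22) - 89 = -96*21 - 89 = -2016 - 89 = -2105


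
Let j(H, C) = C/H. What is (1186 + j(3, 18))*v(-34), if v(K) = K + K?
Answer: -81056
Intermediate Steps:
v(K) = 2*K
(1186 + j(3, 18))*v(-34) = (1186 + 18/3)*(2*(-34)) = (1186 + 18*(⅓))*(-68) = (1186 + 6)*(-68) = 1192*(-68) = -81056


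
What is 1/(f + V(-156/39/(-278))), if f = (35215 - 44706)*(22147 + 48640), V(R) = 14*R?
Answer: -139/93385678935 ≈ -1.4885e-9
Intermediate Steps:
f = -671839417 (f = -9491*70787 = -671839417)
1/(f + V(-156/39/(-278))) = 1/(-671839417 + 14*(-156/39/(-278))) = 1/(-671839417 + 14*(-156*1/39*(-1/278))) = 1/(-671839417 + 14*(-4*(-1/278))) = 1/(-671839417 + 14*(2/139)) = 1/(-671839417 + 28/139) = 1/(-93385678935/139) = -139/93385678935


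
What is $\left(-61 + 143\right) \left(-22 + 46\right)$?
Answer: $1968$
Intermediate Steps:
$\left(-61 + 143\right) \left(-22 + 46\right) = 82 \cdot 24 = 1968$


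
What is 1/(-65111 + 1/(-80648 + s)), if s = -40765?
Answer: -121413/7905321844 ≈ -1.5358e-5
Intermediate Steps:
1/(-65111 + 1/(-80648 + s)) = 1/(-65111 + 1/(-80648 - 40765)) = 1/(-65111 + 1/(-121413)) = 1/(-65111 - 1/121413) = 1/(-7905321844/121413) = -121413/7905321844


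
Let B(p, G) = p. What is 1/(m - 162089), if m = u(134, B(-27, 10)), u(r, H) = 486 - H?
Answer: -1/161576 ≈ -6.1890e-6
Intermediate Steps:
m = 513 (m = 486 - 1*(-27) = 486 + 27 = 513)
1/(m - 162089) = 1/(513 - 162089) = 1/(-161576) = -1/161576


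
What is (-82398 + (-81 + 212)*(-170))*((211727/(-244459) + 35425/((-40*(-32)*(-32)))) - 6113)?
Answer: 320425642058630521/500652032 ≈ 6.4002e+8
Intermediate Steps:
(-82398 + (-81 + 212)*(-170))*((211727/(-244459) + 35425/((-40*(-32)*(-32)))) - 6113) = (-82398 + 131*(-170))*((211727*(-1/244459) + 35425/((1280*(-32)))) - 6113) = (-82398 - 22270)*((-211727/244459 + 35425/(-40960)) - 6113) = -104668*((-211727/244459 + 35425*(-1/40960)) - 6113) = -104668*((-211727/244459 - 7085/8192) - 6113) = -104668*(-3466459599/2002608128 - 6113) = -104668*(-12245409946063/2002608128) = 320425642058630521/500652032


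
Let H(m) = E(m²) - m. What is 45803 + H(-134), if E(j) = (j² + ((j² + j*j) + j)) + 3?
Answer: 967317704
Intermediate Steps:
E(j) = 3 + j + 3*j² (E(j) = (j² + ((j² + j²) + j)) + 3 = (j² + (2*j² + j)) + 3 = (j² + (j + 2*j²)) + 3 = (j + 3*j²) + 3 = 3 + j + 3*j²)
H(m) = 3 + m² - m + 3*m⁴ (H(m) = (3 + m² + 3*(m²)²) - m = (3 + m² + 3*m⁴) - m = 3 + m² - m + 3*m⁴)
45803 + H(-134) = 45803 + (3 + (-134)² - 1*(-134) + 3*(-134)⁴) = 45803 + (3 + 17956 + 134 + 3*322417936) = 45803 + (3 + 17956 + 134 + 967253808) = 45803 + 967271901 = 967317704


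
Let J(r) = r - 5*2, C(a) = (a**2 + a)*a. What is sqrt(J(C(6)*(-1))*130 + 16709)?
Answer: I*sqrt(17351) ≈ 131.72*I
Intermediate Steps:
C(a) = a*(a + a**2) (C(a) = (a + a**2)*a = a*(a + a**2))
J(r) = -10 + r (J(r) = r - 10 = -10 + r)
sqrt(J(C(6)*(-1))*130 + 16709) = sqrt((-10 + (6**2*(1 + 6))*(-1))*130 + 16709) = sqrt((-10 + (36*7)*(-1))*130 + 16709) = sqrt((-10 + 252*(-1))*130 + 16709) = sqrt((-10 - 252)*130 + 16709) = sqrt(-262*130 + 16709) = sqrt(-34060 + 16709) = sqrt(-17351) = I*sqrt(17351)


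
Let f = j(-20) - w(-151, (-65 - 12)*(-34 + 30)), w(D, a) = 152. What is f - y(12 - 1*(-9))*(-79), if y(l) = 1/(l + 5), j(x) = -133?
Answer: -7331/26 ≈ -281.96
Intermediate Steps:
f = -285 (f = -133 - 1*152 = -133 - 152 = -285)
y(l) = 1/(5 + l)
f - y(12 - 1*(-9))*(-79) = -285 - (-79)/(5 + (12 - 1*(-9))) = -285 - (-79)/(5 + (12 + 9)) = -285 - (-79)/(5 + 21) = -285 - (-79)/26 = -285 - 1*(-79/26) = -285 + 79/26 = -7331/26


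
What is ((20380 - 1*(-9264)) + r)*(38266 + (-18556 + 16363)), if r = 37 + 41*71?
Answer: 1175691216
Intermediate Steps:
r = 2948 (r = 37 + 2911 = 2948)
((20380 - 1*(-9264)) + r)*(38266 + (-18556 + 16363)) = ((20380 - 1*(-9264)) + 2948)*(38266 + (-18556 + 16363)) = ((20380 + 9264) + 2948)*(38266 - 2193) = (29644 + 2948)*36073 = 32592*36073 = 1175691216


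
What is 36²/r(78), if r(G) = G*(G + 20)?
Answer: 108/637 ≈ 0.16954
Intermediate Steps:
r(G) = G*(20 + G)
36²/r(78) = 36²/((78*(20 + 78))) = 1296/((78*98)) = 1296/7644 = 1296*(1/7644) = 108/637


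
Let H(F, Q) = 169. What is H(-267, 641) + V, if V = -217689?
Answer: -217520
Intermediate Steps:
H(-267, 641) + V = 169 - 217689 = -217520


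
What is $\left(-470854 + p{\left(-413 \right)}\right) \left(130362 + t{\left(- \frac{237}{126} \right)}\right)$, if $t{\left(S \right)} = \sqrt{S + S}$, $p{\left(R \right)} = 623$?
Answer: $-61300253622 - \frac{470231 i \sqrt{1659}}{21} \approx -6.13 \cdot 10^{10} - 9.1204 \cdot 10^{5} i$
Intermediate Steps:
$t{\left(S \right)} = \sqrt{2} \sqrt{S}$ ($t{\left(S \right)} = \sqrt{2 S} = \sqrt{2} \sqrt{S}$)
$\left(-470854 + p{\left(-413 \right)}\right) \left(130362 + t{\left(- \frac{237}{126} \right)}\right) = \left(-470854 + 623\right) \left(130362 + \sqrt{2} \sqrt{- \frac{237}{126}}\right) = - 470231 \left(130362 + \sqrt{2} \sqrt{\left(-237\right) \frac{1}{126}}\right) = - 470231 \left(130362 + \sqrt{2} \sqrt{- \frac{79}{42}}\right) = - 470231 \left(130362 + \sqrt{2} \frac{i \sqrt{3318}}{42}\right) = - 470231 \left(130362 + \frac{i \sqrt{1659}}{21}\right) = -61300253622 - \frac{470231 i \sqrt{1659}}{21}$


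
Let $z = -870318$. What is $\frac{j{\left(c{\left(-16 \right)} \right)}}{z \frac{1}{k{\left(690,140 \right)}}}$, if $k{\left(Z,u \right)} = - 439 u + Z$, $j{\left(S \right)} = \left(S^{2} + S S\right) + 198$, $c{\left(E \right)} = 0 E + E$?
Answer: $\frac{303850}{6129} \approx 49.576$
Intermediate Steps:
$c{\left(E \right)} = E$ ($c{\left(E \right)} = 0 + E = E$)
$j{\left(S \right)} = 198 + 2 S^{2}$ ($j{\left(S \right)} = \left(S^{2} + S^{2}\right) + 198 = 2 S^{2} + 198 = 198 + 2 S^{2}$)
$k{\left(Z,u \right)} = Z - 439 u$
$\frac{j{\left(c{\left(-16 \right)} \right)}}{z \frac{1}{k{\left(690,140 \right)}}} = \frac{198 + 2 \left(-16\right)^{2}}{\left(-870318\right) \frac{1}{690 - 61460}} = \frac{198 + 2 \cdot 256}{\left(-870318\right) \frac{1}{690 - 61460}} = \frac{198 + 512}{\left(-870318\right) \frac{1}{-60770}} = \frac{710}{\left(-870318\right) \left(- \frac{1}{60770}\right)} = \frac{710}{\frac{435159}{30385}} = 710 \cdot \frac{30385}{435159} = \frac{303850}{6129}$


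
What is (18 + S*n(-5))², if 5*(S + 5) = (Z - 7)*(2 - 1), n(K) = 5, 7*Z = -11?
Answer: 11881/49 ≈ 242.47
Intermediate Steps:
Z = -11/7 (Z = (⅐)*(-11) = -11/7 ≈ -1.5714)
S = -47/7 (S = -5 + ((-11/7 - 7)*(2 - 1))/5 = -5 + (-60/7*1)/5 = -5 + (⅕)*(-60/7) = -5 - 12/7 = -47/7 ≈ -6.7143)
(18 + S*n(-5))² = (18 - 47/7*5)² = (18 - 235/7)² = (-109/7)² = 11881/49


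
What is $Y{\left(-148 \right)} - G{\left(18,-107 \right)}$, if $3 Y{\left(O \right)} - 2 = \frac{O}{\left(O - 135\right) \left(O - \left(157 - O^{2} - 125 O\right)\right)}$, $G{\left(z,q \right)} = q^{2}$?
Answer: $- \frac{30121148717}{2631051} \approx -11448.0$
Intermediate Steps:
$Y{\left(O \right)} = \frac{2}{3} + \frac{O}{3 \left(-135 + O\right) \left(-157 + O^{2} + 126 O\right)}$ ($Y{\left(O \right)} = \frac{2}{3} + \frac{O \frac{1}{\left(O - 135\right) \left(O - \left(157 - O^{2} - 125 O\right)\right)}}{3} = \frac{2}{3} + \frac{O \frac{1}{\left(-135 + O\right) \left(O + \left(-157 + O^{2} + 125 O\right)\right)}}{3} = \frac{2}{3} + \frac{O \frac{1}{\left(-135 + O\right) \left(-157 + O^{2} + 126 O\right)}}{3} = \frac{2}{3} + \frac{O \frac{1}{-135 + O} \frac{1}{-157 + O^{2} + 126 O}}{3} = \frac{2}{3} + \frac{O}{3 \left(-135 + O\right) \left(-157 + O^{2} + 126 O\right)}$)
$Y{\left(-148 \right)} - G{\left(18,-107 \right)} = \frac{42390 - -5081284 - 18 \left(-148\right)^{2} + 2 \left(-148\right)^{3}}{3 \left(21195 + \left(-148\right)^{3} - -2540716 - 9 \left(-148\right)^{2}\right)} - \left(-107\right)^{2} = \frac{42390 + 5081284 - 394272 + 2 \left(-3241792\right)}{3 \left(21195 - 3241792 + 2540716 - 197136\right)} - 11449 = \frac{42390 + 5081284 - 394272 - 6483584}{3 \left(21195 - 3241792 + 2540716 - 197136\right)} - 11449 = \frac{1}{3} \frac{1}{-877017} \left(-1754182\right) - 11449 = \frac{1}{3} \left(- \frac{1}{877017}\right) \left(-1754182\right) - 11449 = \frac{1754182}{2631051} - 11449 = - \frac{30121148717}{2631051}$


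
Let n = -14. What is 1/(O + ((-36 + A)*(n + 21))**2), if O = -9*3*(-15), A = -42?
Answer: 1/298521 ≈ 3.3498e-6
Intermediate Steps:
O = 405 (O = -27*(-15) = 405)
1/(O + ((-36 + A)*(n + 21))**2) = 1/(405 + ((-36 - 42)*(-14 + 21))**2) = 1/(405 + (-78*7)**2) = 1/(405 + (-546)**2) = 1/(405 + 298116) = 1/298521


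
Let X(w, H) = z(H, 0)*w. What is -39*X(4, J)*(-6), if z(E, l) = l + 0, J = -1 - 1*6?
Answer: 0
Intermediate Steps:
J = -7 (J = -1 - 6 = -7)
z(E, l) = l
X(w, H) = 0 (X(w, H) = 0*w = 0)
-39*X(4, J)*(-6) = -39*0*(-6) = 0*(-6) = 0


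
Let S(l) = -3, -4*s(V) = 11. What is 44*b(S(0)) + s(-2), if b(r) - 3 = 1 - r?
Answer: 1221/4 ≈ 305.25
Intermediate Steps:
s(V) = -11/4 (s(V) = -¼*11 = -11/4)
b(r) = 4 - r (b(r) = 3 + (1 - r) = 4 - r)
44*b(S(0)) + s(-2) = 44*(4 - 1*(-3)) - 11/4 = 44*(4 + 3) - 11/4 = 44*7 - 11/4 = 308 - 11/4 = 1221/4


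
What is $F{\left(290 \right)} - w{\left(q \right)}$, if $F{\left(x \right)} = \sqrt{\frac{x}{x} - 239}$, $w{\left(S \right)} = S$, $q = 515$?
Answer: $-515 + i \sqrt{238} \approx -515.0 + 15.427 i$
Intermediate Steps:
$F{\left(x \right)} = i \sqrt{238}$ ($F{\left(x \right)} = \sqrt{1 - 239} = \sqrt{-238} = i \sqrt{238}$)
$F{\left(290 \right)} - w{\left(q \right)} = i \sqrt{238} - 515 = -515 + i \sqrt{238}$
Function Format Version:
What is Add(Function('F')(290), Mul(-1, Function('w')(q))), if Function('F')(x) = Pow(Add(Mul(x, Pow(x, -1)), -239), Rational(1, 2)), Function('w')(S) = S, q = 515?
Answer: Add(-515, Mul(I, Pow(238, Rational(1, 2)))) ≈ Add(-515.00, Mul(15.427, I))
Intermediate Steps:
Function('F')(x) = Mul(I, Pow(238, Rational(1, 2))) (Function('F')(x) = Pow(Add(1, -239), Rational(1, 2)) = Pow(-238, Rational(1, 2)) = Mul(I, Pow(238, Rational(1, 2))))
Add(Function('F')(290), Mul(-1, Function('w')(q))) = Add(Mul(I, Pow(238, Rational(1, 2))), Mul(-1, 515)) = Add(Mul(I, Pow(238, Rational(1, 2))), -515) = Add(-515, Mul(I, Pow(238, Rational(1, 2))))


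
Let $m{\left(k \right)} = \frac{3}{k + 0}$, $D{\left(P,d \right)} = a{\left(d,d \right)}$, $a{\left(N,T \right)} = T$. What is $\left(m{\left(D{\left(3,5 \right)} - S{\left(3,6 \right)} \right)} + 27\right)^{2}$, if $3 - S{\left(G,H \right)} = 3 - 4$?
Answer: $900$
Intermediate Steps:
$D{\left(P,d \right)} = d$
$S{\left(G,H \right)} = 4$ ($S{\left(G,H \right)} = 3 - \left(3 - 4\right) = 3 - -1 = 3 + 1 = 4$)
$m{\left(k \right)} = \frac{3}{k}$
$\left(m{\left(D{\left(3,5 \right)} - S{\left(3,6 \right)} \right)} + 27\right)^{2} = \left(\frac{3}{5 - 4} + 27\right)^{2} = \left(\frac{3}{1} + 27\right)^{2} = \left(3 \cdot 1 + 27\right)^{2} = \left(3 + 27\right)^{2} = 30^{2} = 900$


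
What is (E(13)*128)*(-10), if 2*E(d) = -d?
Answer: 8320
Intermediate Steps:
E(d) = -d/2 (E(d) = (-d)/2 = -d/2)
(E(13)*128)*(-10) = (-1/2*13*128)*(-10) = -13/2*128*(-10) = -832*(-10) = 8320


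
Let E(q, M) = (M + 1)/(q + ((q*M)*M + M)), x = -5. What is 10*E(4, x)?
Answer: -40/99 ≈ -0.40404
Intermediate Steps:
E(q, M) = (1 + M)/(M + q + q*M²) (E(q, M) = (1 + M)/(q + ((M*q)*M + M)) = (1 + M)/(q + (q*M² + M)) = (1 + M)/(q + (M + q*M²)) = (1 + M)/(M + q + q*M²))
10*E(4, x) = 10*((1 - 5)/(-5 + 4 + 4*(-5)²)) = 10*(-4/(-5 + 4 + 4*25)) = 10*(-4/(-5 + 4 + 100)) = 10*(-4/99) = -40/99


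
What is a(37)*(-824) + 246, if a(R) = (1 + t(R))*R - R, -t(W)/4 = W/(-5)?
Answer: -4510994/5 ≈ -9.0220e+5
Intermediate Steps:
t(W) = 4*W/5 (t(W) = -4*W/(-5) = -4*W*(-1)/5 = -(-4)*W/5 = 4*W/5)
a(R) = -R + R*(1 + 4*R/5) (a(R) = (1 + 4*R/5)*R - R = R*(1 + 4*R/5) - R = -R + R*(1 + 4*R/5))
a(37)*(-824) + 246 = ((4/5)*37**2)*(-824) + 246 = ((4/5)*1369)*(-824) + 246 = (5476/5)*(-824) + 246 = -4512224/5 + 246 = -4510994/5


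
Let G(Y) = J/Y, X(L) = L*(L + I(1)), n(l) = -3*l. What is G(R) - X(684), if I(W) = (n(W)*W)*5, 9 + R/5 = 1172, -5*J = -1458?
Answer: -13304602242/29075 ≈ -4.5760e+5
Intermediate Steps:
J = 1458/5 (J = -⅕*(-1458) = 1458/5 ≈ 291.60)
R = 5815 (R = -45 + 5*1172 = -45 + 5860 = 5815)
I(W) = -15*W² (I(W) = ((-3*W)*W)*5 = -3*W²*5 = -15*W²)
X(L) = L*(-15 + L) (X(L) = L*(L - 15*1²) = L*(L - 15*1) = L*(L - 15) = L*(-15 + L))
G(Y) = 1458/(5*Y)
G(R) - X(684) = (1458/5)/5815 - 684*(-15 + 684) = (1458/5)*(1/5815) - 684*669 = 1458/29075 - 1*457596 = 1458/29075 - 457596 = -13304602242/29075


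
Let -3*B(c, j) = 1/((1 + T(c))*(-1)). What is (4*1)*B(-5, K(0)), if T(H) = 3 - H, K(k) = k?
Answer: 4/27 ≈ 0.14815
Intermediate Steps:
B(c, j) = -1/(3*(-4 + c)) (B(c, j) = -(-1/(1 + (3 - c)))/3 = -(-1/(4 - c))/3 = -1/(3*(-4 + c)))
(4*1)*B(-5, K(0)) = (4*1)*(-1/(-12 + 3*(-5))) = 4*(-1/(-12 - 15)) = 4*(-1/(-27)) = 4*(-1*(-1/27)) = 4*(1/27) = 4/27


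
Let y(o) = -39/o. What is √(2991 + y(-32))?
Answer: 3*√21278/8 ≈ 54.701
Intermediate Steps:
√(2991 + y(-32)) = √(2991 - 39/(-32)) = √(2991 - 39*(-1/32)) = √(2991 + 39/32) = √(95751/32) = 3*√21278/8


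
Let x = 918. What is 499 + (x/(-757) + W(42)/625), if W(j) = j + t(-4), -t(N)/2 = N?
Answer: 9422139/18925 ≈ 497.87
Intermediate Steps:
t(N) = -2*N
W(j) = 8 + j (W(j) = j - 2*(-4) = j + 8 = 8 + j)
499 + (x/(-757) + W(42)/625) = 499 + (918/(-757) + (8 + 42)/625) = 499 + (918*(-1/757) + 50*(1/625)) = 499 + (-918/757 + 2/25) = 499 - 21436/18925 = 9422139/18925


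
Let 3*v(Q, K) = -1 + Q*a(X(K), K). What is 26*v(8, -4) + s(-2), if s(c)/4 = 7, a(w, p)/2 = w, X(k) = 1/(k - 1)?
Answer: -42/5 ≈ -8.4000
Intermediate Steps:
X(k) = 1/(-1 + k)
a(w, p) = 2*w
s(c) = 28 (s(c) = 4*7 = 28)
v(Q, K) = -1/3 + 2*Q/(3*(-1 + K)) (v(Q, K) = (-1 + Q*(2/(-1 + K)))/3 = (-1 + 2*Q/(-1 + K))/3 = -1/3 + 2*Q/(3*(-1 + K)))
26*v(8, -4) + s(-2) = 26*((1 - 1*(-4) + 2*8)/(3*(-1 - 4))) + 28 = 26*((1/3)*(1 + 4 + 16)/(-5)) + 28 = 26*((1/3)*(-1/5)*21) + 28 = 26*(-7/5) + 28 = -182/5 + 28 = -42/5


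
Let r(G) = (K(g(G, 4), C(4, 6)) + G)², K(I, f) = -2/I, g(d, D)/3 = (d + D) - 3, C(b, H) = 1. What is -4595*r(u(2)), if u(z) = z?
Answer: -1176320/81 ≈ -14522.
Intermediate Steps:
g(d, D) = -9 + 3*D + 3*d (g(d, D) = 3*((d + D) - 3) = 3*((D + d) - 3) = 3*(-3 + D + d) = -9 + 3*D + 3*d)
r(G) = (G - 2/(3 + 3*G))² (r(G) = (-2/(-9 + 3*4 + 3*G) + G)² = (-2/(-9 + 12 + 3*G) + G)² = (-2/(3 + 3*G) + G)² = (G - 2/(3 + 3*G))²)
-4595*r(u(2)) = -4595*(2 - 2/(3 + 3*2))² = -4595*(2 - 2/(3 + 6))² = -4595*(2 - 2/9)² = -4595*(16/9)² = -4595*256/81 = -1176320/81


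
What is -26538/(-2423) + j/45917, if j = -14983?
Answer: 1182241537/111256891 ≈ 10.626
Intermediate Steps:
-26538/(-2423) + j/45917 = -26538/(-2423) - 14983/45917 = -26538*(-1/2423) - 14983*1/45917 = 26538/2423 - 14983/45917 = 1182241537/111256891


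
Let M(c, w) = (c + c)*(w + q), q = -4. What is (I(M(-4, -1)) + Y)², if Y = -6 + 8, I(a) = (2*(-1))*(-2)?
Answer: 36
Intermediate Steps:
M(c, w) = 2*c*(-4 + w) (M(c, w) = (c + c)*(w - 4) = (2*c)*(-4 + w) = 2*c*(-4 + w))
I(a) = 4 (I(a) = -2*(-2) = 4)
Y = 2
(I(M(-4, -1)) + Y)² = (4 + 2)² = 6² = 36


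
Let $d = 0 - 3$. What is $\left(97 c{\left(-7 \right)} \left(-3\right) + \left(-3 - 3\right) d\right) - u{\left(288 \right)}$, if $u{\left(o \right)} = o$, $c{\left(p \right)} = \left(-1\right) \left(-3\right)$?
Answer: $-1143$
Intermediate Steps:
$c{\left(p \right)} = 3$
$d = -3$ ($d = 0 - 3 = -3$)
$\left(97 c{\left(-7 \right)} \left(-3\right) + \left(-3 - 3\right) d\right) - u{\left(288 \right)} = \left(97 \cdot 3 \left(-3\right) + \left(-3 - 3\right) \left(-3\right)\right) - 288 = \left(97 \left(-9\right) - -18\right) - 288 = \left(-873 + 18\right) - 288 = -855 - 288 = -1143$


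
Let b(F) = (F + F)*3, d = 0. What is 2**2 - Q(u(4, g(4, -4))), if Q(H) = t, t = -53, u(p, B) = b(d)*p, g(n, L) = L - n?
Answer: 57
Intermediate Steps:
b(F) = 6*F (b(F) = (2*F)*3 = 6*F)
u(p, B) = 0 (u(p, B) = (6*0)*p = 0*p = 0)
Q(H) = -53
2**2 - Q(u(4, g(4, -4))) = 2**2 - 1*(-53) = 4 + 53 = 57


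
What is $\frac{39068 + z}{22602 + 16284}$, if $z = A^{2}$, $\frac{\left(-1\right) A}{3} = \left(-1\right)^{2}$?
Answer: $\frac{39077}{38886} \approx 1.0049$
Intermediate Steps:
$A = -3$ ($A = - 3 \left(-1\right)^{2} = \left(-3\right) 1 = -3$)
$z = 9$ ($z = \left(-3\right)^{2} = 9$)
$\frac{39068 + z}{22602 + 16284} = \frac{39068 + 9}{22602 + 16284} = \frac{39077}{38886}$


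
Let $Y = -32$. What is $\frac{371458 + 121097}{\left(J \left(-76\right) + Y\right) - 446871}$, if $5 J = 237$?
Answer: $- \frac{2462775}{2252527} \approx -1.0933$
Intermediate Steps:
$J = \frac{237}{5}$ ($J = \frac{1}{5} \cdot 237 = \frac{237}{5} \approx 47.4$)
$\frac{371458 + 121097}{\left(J \left(-76\right) + Y\right) - 446871} = \frac{371458 + 121097}{\left(\frac{237}{5} \left(-76\right) - 32\right) - 446871} = \frac{492555}{\left(- \frac{18012}{5} - 32\right) - 446871} = \frac{492555}{- \frac{18172}{5} - 446871} = \frac{492555}{- \frac{2252527}{5}} = 492555 \left(- \frac{5}{2252527}\right) = - \frac{2462775}{2252527}$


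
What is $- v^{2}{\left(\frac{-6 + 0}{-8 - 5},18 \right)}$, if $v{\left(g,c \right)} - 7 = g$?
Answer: $- \frac{9409}{169} \approx -55.675$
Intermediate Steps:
$v{\left(g,c \right)} = 7 + g$
$- v^{2}{\left(\frac{-6 + 0}{-8 - 5},18 \right)} = - \left(7 + \frac{-6 + 0}{-8 - 5}\right)^{2} = - \left(7 - \frac{6}{-13}\right)^{2} = - \left(7 - - \frac{6}{13}\right)^{2} = - \left(7 + \frac{6}{13}\right)^{2} = - \left(\frac{97}{13}\right)^{2} = \left(-1\right) \frac{9409}{169} = - \frac{9409}{169}$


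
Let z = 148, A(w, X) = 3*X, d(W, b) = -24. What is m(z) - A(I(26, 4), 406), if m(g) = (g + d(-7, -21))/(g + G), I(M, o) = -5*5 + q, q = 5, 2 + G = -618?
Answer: -143755/118 ≈ -1218.3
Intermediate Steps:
G = -620 (G = -2 - 618 = -620)
I(M, o) = -20 (I(M, o) = -5*5 + 5 = -25 + 5 = -20)
m(g) = (-24 + g)/(-620 + g) (m(g) = (g - 24)/(g - 620) = (-24 + g)/(-620 + g))
m(z) - A(I(26, 4), 406) = (-24 + 148)/(-620 + 148) - 3*406 = 124/(-472) - 1*1218 = -1/472*124 - 1218 = -31/118 - 1218 = -143755/118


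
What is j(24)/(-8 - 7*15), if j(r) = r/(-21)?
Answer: 8/791 ≈ 0.010114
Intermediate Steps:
j(r) = -r/21 (j(r) = r*(-1/21) = -r/21)
j(24)/(-8 - 7*15) = (-1/21*24)/(-8 - 7*15) = -8/(7*(-8 - 105)) = -8/7/(-113) = -8/7*(-1/113) = 8/791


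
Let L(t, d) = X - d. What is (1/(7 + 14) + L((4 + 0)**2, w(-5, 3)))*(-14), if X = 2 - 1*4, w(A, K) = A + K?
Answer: -2/3 ≈ -0.66667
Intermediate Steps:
X = -2 (X = 2 - 4 = -2)
L(t, d) = -2 - d
(1/(7 + 14) + L((4 + 0)**2, w(-5, 3)))*(-14) = (1/(7 + 14) + (-2 - (-5 + 3)))*(-14) = (1/21 + (-2 - 1*(-2)))*(-14) = (1/21 + (-2 + 2))*(-14) = (1/21 + 0)*(-14) = (1/21)*(-14) = -2/3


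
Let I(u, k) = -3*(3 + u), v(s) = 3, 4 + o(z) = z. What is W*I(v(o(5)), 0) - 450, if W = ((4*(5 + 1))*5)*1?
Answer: -2610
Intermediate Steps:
o(z) = -4 + z
W = 120 (W = ((4*6)*5)*1 = (24*5)*1 = 120*1 = 120)
I(u, k) = -9 - 3*u
W*I(v(o(5)), 0) - 450 = 120*(-9 - 3*3) - 450 = 120*(-9 - 9) - 450 = 120*(-18) - 450 = -2160 - 450 = -2610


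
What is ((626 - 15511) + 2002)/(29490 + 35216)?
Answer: -12883/64706 ≈ -0.19910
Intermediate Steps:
((626 - 15511) + 2002)/(29490 + 35216) = (-14885 + 2002)/64706 = -12883*1/64706 = -12883/64706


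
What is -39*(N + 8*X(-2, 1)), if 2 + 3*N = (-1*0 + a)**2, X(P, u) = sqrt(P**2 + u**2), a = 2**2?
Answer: -182 - 312*sqrt(5) ≈ -879.65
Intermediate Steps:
a = 4
N = 14/3 (N = -2/3 + (-1*0 + 4)**2/3 = -2/3 + (0 + 4)**2/3 = -2/3 + (1/3)*4**2 = -2/3 + (1/3)*16 = -2/3 + 16/3 = 14/3 ≈ 4.6667)
-39*(N + 8*X(-2, 1)) = -39*(14/3 + 8*sqrt((-2)**2 + 1**2)) = -39*(14/3 + 8*sqrt(4 + 1)) = -39*(14/3 + 8*sqrt(5)) = -182 - 312*sqrt(5)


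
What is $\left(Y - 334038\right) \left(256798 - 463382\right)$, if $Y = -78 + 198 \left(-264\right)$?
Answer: $79821578592$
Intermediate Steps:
$Y = -52350$ ($Y = -78 - 52272 = -52350$)
$\left(Y - 334038\right) \left(256798 - 463382\right) = \left(-52350 - 334038\right) \left(256798 - 463382\right) = \left(-386388\right) \left(-206584\right) = 79821578592$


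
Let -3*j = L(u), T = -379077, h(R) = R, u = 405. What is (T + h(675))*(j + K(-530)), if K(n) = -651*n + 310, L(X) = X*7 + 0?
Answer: -130319756790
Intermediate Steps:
L(X) = 7*X (L(X) = 7*X + 0 = 7*X)
j = -945 (j = -7*405/3 = -⅓*2835 = -945)
K(n) = 310 - 651*n
(T + h(675))*(j + K(-530)) = (-379077 + 675)*(-945 + (310 - 651*(-530))) = -378402*(-945 + (310 + 345030)) = -378402*(-945 + 345340) = -378402*344395 = -130319756790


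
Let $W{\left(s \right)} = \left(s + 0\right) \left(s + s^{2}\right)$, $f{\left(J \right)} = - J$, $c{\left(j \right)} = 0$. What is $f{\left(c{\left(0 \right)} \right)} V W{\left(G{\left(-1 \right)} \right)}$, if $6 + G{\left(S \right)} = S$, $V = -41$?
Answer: $0$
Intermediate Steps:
$G{\left(S \right)} = -6 + S$
$W{\left(s \right)} = s \left(s + s^{2}\right)$
$f{\left(c{\left(0 \right)} \right)} V W{\left(G{\left(-1 \right)} \right)} = \left(-1\right) 0 \left(-41\right) \left(-6 - 1\right)^{2} \left(1 - 7\right) = 0 \left(-41\right) \left(-7\right)^{2} \left(1 - 7\right) = 0 \cdot 49 \left(-6\right) = 0 \left(-294\right) = 0$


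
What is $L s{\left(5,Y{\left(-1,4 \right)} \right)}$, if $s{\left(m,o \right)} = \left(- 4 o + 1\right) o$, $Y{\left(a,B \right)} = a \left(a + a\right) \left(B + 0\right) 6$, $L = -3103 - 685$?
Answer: $34728384$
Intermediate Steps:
$L = -3788$
$Y{\left(a,B \right)} = 12 B a^{2}$ ($Y{\left(a,B \right)} = a 2 a B 6 = a 2 B a 6 = 2 B a^{2} \cdot 6 = 12 B a^{2}$)
$s{\left(m,o \right)} = o \left(1 - 4 o\right)$ ($s{\left(m,o \right)} = \left(1 - 4 o\right) o = o \left(1 - 4 o\right)$)
$L s{\left(5,Y{\left(-1,4 \right)} \right)} = - 3788 \cdot 12 \cdot 4 \left(-1\right)^{2} \left(1 - 4 \cdot 12 \cdot 4 \left(-1\right)^{2}\right) = - 3788 \cdot 12 \cdot 4 \cdot 1 \left(1 - 4 \cdot 12 \cdot 4 \cdot 1\right) = - 3788 \cdot 48 \left(1 - 192\right) = - 3788 \cdot 48 \left(-191\right) = \left(-3788\right) \left(-9168\right) = 34728384$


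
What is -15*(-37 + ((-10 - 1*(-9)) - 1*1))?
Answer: 585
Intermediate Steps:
-15*(-37 + ((-10 - 1*(-9)) - 1*1)) = -15*(-37 + ((-10 + 9) - 1)) = -15*(-37 + (-1 - 1)) = -15*(-37 - 2) = -15*(-39) = 585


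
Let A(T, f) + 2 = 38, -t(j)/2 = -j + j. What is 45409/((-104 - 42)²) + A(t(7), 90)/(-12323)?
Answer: 558807731/262677068 ≈ 2.1274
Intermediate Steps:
t(j) = 0 (t(j) = -2*(-j + j) = -2*0 = 0)
A(T, f) = 36 (A(T, f) = -2 + 38 = 36)
45409/((-104 - 42)²) + A(t(7), 90)/(-12323) = 45409/((-104 - 42)²) + 36/(-12323) = 45409/((-146)²) + 36*(-1/12323) = 45409/21316 - 36/12323 = 558807731/262677068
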